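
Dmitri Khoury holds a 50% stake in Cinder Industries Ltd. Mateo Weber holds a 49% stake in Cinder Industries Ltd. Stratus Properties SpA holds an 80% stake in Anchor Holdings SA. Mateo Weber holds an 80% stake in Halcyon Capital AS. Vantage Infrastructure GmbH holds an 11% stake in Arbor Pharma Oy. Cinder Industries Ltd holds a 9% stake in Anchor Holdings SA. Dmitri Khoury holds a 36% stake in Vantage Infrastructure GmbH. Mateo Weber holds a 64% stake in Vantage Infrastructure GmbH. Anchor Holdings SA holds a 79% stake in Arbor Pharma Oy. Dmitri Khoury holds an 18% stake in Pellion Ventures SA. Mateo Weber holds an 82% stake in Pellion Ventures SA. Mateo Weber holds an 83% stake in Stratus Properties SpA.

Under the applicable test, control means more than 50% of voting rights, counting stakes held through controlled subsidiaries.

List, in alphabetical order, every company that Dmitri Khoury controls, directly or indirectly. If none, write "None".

Dmitri's largest direct stake is 50% in Cinder, which does not meet the threshold.

None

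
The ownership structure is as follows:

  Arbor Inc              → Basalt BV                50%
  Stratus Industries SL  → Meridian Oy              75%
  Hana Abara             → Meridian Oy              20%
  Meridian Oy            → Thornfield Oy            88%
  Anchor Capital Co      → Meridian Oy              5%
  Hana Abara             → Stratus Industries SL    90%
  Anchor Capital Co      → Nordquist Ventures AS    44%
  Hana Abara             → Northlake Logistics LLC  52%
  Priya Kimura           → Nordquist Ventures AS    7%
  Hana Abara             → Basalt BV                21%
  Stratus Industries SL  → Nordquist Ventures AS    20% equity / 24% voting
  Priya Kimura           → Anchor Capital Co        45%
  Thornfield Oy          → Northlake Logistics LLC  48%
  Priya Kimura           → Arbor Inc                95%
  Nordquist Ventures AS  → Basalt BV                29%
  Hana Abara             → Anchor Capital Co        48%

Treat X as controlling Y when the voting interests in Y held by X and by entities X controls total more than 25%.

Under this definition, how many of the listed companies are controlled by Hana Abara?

7

Hana holds 90% of Stratus, so Hana controls Stratus.
Hana holds 48% of Anchor, so Hana controls Anchor.
Hana and Stratus and Anchor together hold 20% + 75% + 5% = 100% of Meridian, so Hana controls Meridian.
Stratus and Anchor together hold 24% + 44% = 68% of Nordquist, so Hana controls Nordquist.
Meridian holds 88% of Thornfield, so Hana controls Thornfield.
Hana and Nordquist together hold 21% + 29% = 50% of Basalt, so Hana controls Basalt.
Thornfield and Hana together hold 48% + 52% = 100% of Northlake, so Hana controls Northlake.
No other company's threshold is met.
Hana controls 7 companies.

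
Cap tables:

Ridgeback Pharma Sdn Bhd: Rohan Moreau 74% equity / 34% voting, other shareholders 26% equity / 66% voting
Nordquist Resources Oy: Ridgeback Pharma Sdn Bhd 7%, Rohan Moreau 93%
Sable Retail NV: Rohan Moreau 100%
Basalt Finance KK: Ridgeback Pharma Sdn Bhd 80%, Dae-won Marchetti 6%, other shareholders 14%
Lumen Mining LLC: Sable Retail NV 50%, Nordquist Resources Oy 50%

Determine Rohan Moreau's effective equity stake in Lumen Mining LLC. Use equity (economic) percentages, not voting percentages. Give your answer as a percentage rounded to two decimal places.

Rohan reaches Lumen along 3 paths.
Via Sable: 100% × 50% = 50%.
Via Ridgeback → Nordquist: 74% × 7% × 50% = 2.59%.
Via Nordquist: 93% × 50% = 46.5%.
Total: 50% + 2.59% + 46.5% = 99.09%.

99.09%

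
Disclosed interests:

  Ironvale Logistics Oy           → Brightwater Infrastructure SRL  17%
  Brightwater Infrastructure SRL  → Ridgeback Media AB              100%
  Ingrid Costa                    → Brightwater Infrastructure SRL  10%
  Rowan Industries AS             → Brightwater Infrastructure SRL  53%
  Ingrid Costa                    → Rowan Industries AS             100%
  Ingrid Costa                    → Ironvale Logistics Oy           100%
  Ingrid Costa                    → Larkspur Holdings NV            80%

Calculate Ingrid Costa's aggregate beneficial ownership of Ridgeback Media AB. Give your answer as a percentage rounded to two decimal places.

80.00%

Ingrid reaches Ridgeback along 3 paths.
Via Rowan → Brightwater: 100% × 53% × 100% = 53%.
Via Brightwater: 10% × 100% = 10%.
Via Ironvale → Brightwater: 100% × 17% × 100% = 17%.
Total: 53% + 10% + 17% = 80%.
Rounded: 80.00%.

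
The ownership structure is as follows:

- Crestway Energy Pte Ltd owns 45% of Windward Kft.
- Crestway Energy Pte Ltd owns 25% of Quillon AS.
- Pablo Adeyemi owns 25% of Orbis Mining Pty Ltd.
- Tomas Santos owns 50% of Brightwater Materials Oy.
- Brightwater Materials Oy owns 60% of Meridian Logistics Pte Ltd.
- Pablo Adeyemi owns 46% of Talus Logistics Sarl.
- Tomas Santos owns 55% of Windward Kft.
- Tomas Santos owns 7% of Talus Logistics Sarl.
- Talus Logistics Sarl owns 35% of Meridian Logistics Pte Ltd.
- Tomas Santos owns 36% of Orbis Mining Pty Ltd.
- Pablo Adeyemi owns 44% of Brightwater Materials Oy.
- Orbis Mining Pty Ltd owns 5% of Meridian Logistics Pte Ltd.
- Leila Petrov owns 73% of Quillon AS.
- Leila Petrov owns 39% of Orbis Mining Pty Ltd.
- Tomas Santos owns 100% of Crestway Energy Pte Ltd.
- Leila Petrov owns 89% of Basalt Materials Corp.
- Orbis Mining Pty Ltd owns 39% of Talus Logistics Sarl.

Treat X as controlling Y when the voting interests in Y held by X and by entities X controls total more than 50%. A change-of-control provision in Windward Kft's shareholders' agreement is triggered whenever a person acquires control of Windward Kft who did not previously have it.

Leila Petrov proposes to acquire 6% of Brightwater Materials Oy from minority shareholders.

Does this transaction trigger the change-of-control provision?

No

The purchase changes only Leila's holdings, so Leila is the only person who could newly come to control Windward.
Leila holds 89% of Basalt, so Leila controls Basalt.
Leila holds 73% of Quillon, so Leila controls Quillon.
Neither Leila nor any entity Leila controls holds any voting interest in Windward.
So before the transaction, Leila does not control Windward.
After the purchase, Leila holds 6% of Brightwater directly.
Leila's side now holds 6% of Brightwater, not > 50%, so Leila still does not control Brightwater.
After the transaction, neither Leila nor any entity Leila controls holds a voting interest in Windward, so Leila still does not control it.
No new person acquires control, so the clause is not triggered.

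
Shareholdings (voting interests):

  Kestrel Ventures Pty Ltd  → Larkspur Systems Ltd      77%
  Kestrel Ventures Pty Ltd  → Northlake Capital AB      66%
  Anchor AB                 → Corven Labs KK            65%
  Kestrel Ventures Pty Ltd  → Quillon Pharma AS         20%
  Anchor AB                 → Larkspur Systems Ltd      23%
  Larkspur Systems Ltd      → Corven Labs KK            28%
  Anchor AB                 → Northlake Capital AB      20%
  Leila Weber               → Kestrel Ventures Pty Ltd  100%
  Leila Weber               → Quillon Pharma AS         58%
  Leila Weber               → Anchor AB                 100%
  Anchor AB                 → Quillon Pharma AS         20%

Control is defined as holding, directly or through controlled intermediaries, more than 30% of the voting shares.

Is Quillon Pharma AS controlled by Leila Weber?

Leila holds 100% of Kestrel, so Leila controls Kestrel.
Leila holds 100% of Anchor, so Leila controls Anchor.
Kestrel and Leila and Anchor together hold 20% + 58% + 20% = 98% of Quillon, so Leila controls Quillon.

Yes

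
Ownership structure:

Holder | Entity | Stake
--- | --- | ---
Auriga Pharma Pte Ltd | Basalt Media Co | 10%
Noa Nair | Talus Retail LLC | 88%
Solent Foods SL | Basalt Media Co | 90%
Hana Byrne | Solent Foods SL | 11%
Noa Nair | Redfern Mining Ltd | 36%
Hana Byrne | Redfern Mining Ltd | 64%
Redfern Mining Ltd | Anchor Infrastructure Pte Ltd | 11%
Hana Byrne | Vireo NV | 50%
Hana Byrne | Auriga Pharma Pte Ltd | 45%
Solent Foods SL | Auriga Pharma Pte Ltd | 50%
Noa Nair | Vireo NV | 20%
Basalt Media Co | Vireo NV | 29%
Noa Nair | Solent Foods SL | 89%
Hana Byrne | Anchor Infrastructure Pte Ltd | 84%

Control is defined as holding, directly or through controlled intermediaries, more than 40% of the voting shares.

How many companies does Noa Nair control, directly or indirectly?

5

Noa holds 89% of Solent, so Noa controls Solent.
Solent holds 50% of Auriga, so Noa controls Auriga.
Solent and Auriga together hold 90% + 10% = 100% of Basalt, so Noa controls Basalt.
Noa holds 88% of Talus, so Noa controls Talus.
Noa and Basalt together hold 20% + 29% = 49% of Vireo, so Noa controls Vireo.
No other company's threshold is met.
Noa controls 5 companies.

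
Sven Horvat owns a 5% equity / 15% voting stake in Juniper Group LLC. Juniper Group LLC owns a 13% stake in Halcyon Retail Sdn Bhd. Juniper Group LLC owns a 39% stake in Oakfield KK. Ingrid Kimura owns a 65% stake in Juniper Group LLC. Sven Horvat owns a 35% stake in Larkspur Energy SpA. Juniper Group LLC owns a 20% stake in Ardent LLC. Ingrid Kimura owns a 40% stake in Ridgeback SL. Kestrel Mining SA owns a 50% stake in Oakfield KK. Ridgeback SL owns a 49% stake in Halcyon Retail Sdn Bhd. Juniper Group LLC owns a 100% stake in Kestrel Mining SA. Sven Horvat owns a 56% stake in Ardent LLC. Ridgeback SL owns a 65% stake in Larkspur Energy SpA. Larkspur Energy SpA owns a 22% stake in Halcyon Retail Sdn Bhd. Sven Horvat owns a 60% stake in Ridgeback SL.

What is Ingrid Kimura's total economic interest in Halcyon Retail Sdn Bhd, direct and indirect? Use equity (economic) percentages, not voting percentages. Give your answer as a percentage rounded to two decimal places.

33.77%

Ingrid reaches Halcyon along 3 paths.
Via Ridgeback → Larkspur: 40% × 65% × 22% = 5.72%.
Via Juniper: 65% × 13% = 8.45%.
Via Ridgeback: 40% × 49% = 19.6%.
Total: 5.72% + 8.45% + 19.6% = 33.77%.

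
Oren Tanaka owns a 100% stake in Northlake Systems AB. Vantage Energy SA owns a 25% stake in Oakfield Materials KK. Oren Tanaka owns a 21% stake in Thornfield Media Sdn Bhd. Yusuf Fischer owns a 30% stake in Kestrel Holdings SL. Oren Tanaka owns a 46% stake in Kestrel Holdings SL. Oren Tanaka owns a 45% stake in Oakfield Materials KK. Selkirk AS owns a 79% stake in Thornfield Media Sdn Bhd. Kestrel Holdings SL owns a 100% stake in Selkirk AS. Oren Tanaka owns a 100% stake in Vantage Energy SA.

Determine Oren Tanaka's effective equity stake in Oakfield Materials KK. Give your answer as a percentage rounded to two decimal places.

Oren reaches Oakfield along 2 paths.
Direct stake: 45% = 45%.
Via Vantage: 100% × 25% = 25%.
Total: 45% + 25% = 70%.
Rounded: 70.00%.

70.00%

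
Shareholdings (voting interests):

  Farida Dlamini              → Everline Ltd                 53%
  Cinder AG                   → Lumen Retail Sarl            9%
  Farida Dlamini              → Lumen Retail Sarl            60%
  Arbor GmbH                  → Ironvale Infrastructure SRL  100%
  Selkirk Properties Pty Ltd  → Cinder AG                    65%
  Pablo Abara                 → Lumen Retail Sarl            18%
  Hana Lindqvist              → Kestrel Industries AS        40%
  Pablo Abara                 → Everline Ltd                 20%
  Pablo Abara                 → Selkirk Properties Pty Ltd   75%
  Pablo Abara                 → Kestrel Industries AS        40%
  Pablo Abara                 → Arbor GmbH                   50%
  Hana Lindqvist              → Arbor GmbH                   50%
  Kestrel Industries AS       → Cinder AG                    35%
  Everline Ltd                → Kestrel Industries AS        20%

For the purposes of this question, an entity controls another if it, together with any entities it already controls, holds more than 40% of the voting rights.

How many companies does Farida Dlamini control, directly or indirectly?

Farida holds 53% of Everline, so Farida controls Everline.
Farida holds 60% of Lumen, so Farida controls Lumen.
No other company's threshold is met.
Farida controls 2 companies.

2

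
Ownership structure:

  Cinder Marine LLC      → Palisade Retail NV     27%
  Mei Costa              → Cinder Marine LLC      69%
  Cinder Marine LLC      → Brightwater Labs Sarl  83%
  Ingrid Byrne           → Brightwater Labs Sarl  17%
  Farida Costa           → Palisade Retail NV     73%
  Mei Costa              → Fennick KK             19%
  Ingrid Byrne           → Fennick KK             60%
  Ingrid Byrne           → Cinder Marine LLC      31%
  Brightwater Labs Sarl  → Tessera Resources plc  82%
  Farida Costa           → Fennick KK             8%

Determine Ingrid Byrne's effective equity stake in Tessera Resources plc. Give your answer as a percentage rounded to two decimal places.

Ingrid reaches Tessera along 2 paths.
Via Cinder → Brightwater: 31% × 83% × 82% = 21.0986%.
Via Brightwater: 17% × 82% = 13.94%.
Total: 21.0986% + 13.94% = 35.0386%.
Rounded: 35.04%.

35.04%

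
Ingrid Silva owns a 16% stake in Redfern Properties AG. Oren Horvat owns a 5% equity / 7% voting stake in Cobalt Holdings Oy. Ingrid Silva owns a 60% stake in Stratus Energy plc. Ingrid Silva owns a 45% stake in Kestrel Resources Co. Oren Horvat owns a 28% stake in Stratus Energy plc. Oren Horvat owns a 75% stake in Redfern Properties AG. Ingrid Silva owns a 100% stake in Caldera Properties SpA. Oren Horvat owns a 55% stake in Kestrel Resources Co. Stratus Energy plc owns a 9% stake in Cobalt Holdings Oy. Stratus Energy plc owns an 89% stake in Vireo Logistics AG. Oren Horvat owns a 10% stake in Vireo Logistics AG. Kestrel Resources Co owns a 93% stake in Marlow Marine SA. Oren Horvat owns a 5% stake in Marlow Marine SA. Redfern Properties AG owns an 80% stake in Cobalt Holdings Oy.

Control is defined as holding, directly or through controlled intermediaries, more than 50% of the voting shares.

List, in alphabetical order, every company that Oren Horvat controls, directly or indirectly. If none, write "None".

Cobalt Holdings Oy, Kestrel Resources Co, Marlow Marine SA, Redfern Properties AG

Oren holds 55% of Kestrel, so Oren controls Kestrel.
Oren holds 75% of Redfern, so Oren controls Redfern.
Oren and Kestrel together hold 5% + 93% = 98% of Marlow, so Oren controls Marlow.
Redfern and Oren together hold 80% + 7% = 87% of Cobalt, so Oren controls Cobalt.
No other company's threshold is met.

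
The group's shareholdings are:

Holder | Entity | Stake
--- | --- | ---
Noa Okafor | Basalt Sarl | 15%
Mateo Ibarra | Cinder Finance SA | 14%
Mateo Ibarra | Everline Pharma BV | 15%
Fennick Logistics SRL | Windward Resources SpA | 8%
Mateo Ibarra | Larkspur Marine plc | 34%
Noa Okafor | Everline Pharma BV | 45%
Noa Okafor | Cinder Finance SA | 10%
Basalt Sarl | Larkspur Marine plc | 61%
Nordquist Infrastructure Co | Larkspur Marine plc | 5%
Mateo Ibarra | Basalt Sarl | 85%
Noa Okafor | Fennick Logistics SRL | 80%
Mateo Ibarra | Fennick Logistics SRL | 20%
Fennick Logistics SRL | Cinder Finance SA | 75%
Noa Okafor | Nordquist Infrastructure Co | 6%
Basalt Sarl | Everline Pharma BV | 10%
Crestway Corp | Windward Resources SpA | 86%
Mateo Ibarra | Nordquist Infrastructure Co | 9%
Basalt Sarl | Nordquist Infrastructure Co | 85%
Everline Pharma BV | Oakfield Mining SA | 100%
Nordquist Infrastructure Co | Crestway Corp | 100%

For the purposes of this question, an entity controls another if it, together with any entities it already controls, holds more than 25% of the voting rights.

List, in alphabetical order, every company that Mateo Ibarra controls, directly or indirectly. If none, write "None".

Mateo holds 85% of Basalt, so Mateo controls Basalt.
Basalt and Mateo together hold 85% + 9% = 94% of Nordquist, so Mateo controls Nordquist.
Nordquist holds 100% of Crestway, so Mateo controls Crestway.
Mateo and Basalt and Nordquist together hold 34% + 61% + 5% = 100% of Larkspur, so Mateo controls Larkspur.
Crestway holds 86% of Windward, so Mateo controls Windward.
No other company's threshold is met.

Basalt Sarl, Crestway Corp, Larkspur Marine plc, Nordquist Infrastructure Co, Windward Resources SpA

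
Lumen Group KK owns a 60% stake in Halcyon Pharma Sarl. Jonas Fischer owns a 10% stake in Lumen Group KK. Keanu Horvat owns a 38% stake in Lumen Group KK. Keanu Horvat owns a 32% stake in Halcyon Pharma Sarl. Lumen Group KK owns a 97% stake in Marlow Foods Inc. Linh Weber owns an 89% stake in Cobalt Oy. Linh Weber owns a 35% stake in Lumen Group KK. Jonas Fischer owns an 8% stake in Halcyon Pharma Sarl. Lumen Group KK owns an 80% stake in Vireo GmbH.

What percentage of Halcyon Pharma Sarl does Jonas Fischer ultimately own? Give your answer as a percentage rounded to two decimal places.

Jonas reaches Halcyon along 2 paths.
Direct stake: 8% = 8%.
Via Lumen: 10% × 60% = 6%.
Total: 8% + 6% = 14%.
Rounded: 14.00%.

14.00%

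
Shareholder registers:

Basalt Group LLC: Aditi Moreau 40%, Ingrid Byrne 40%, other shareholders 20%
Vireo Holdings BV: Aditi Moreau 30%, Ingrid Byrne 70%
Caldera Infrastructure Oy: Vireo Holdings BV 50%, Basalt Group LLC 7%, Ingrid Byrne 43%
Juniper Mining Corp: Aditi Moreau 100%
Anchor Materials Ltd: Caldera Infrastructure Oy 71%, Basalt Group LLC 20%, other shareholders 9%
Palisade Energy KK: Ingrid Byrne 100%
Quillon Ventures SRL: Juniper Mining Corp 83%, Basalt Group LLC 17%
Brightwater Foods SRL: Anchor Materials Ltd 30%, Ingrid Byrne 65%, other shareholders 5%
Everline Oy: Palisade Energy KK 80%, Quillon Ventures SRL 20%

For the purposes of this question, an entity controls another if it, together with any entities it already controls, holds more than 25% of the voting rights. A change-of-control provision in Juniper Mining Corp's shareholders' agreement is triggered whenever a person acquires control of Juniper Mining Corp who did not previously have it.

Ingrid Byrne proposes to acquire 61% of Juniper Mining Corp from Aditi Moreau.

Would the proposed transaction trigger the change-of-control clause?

The purchase adds only to Ingrid's holdings (Aditi's stake shrinks), so Ingrid is the only person who could newly come to control Juniper.
Ingrid holds 40% of Basalt, so Ingrid controls Basalt.
Ingrid holds 70% of Vireo, so Ingrid controls Vireo.
Vireo and Basalt and Ingrid together hold 50% + 7% + 43% = 100% of Caldera, so Ingrid controls Caldera.
Caldera and Basalt together hold 71% + 20% = 91% of Anchor, so Ingrid controls Anchor.
Ingrid holds 100% of Palisade, so Ingrid controls Palisade.
Anchor and Ingrid together hold 30% + 65% = 95% of Brightwater, so Ingrid controls Brightwater.
Palisade holds 80% of Everline, so Ingrid controls Everline.
Neither Ingrid nor any entity Ingrid controls holds any voting interest in Juniper.
So before the transaction, Ingrid does not control Juniper.
After the purchase, Ingrid holds 61% of Juniper directly, and Aditi's stake falls to 39%.
Ingrid holds 61% of Juniper, so Ingrid controls Juniper.
Ingrid did not control Juniper before and does after, so the clause is triggered.

Yes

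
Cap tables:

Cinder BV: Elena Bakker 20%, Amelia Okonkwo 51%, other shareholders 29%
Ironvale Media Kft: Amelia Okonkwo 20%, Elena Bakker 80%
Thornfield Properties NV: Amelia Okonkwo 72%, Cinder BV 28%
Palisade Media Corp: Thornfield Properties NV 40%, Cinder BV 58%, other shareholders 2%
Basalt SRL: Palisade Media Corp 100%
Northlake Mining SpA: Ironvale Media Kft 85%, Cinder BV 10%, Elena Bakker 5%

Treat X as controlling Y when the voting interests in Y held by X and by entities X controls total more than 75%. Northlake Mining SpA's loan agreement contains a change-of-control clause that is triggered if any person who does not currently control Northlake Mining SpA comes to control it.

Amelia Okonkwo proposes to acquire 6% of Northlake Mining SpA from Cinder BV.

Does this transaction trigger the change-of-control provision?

No

The purchase adds only to Amelia's holdings (Cinder's stake shrinks), so Amelia is the only person who could newly come to control Northlake.
Amelia's largest direct stake is 72% in Thornfield, which does not meet the threshold, so Amelia controls no company.
Neither Amelia nor any entity Amelia controls holds any voting interest in Northlake.
So before the transaction, Amelia does not control Northlake.
After the purchase, Amelia holds 6% of Northlake directly, and Cinder's stake falls to 4%.
After the transaction, Amelia's side holds 6% of Northlake, not > 75%, so Amelia still does not control Northlake.
No new person acquires control, so the clause is not triggered.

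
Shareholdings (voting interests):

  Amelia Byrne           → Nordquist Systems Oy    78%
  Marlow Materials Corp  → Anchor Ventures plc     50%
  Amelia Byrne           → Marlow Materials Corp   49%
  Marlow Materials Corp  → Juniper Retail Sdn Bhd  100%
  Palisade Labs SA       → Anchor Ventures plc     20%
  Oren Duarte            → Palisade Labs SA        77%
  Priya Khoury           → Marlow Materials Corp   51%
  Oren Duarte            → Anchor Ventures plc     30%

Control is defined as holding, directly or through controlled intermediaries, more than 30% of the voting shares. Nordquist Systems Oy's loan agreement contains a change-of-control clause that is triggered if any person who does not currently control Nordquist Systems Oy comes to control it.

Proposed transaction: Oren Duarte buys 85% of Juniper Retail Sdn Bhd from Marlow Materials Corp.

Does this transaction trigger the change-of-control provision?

The purchase adds only to Oren's holdings (Marlow's stake shrinks), so Oren is the only person who could newly come to control Nordquist.
Oren holds 77% of Palisade, so Oren controls Palisade.
Palisade and Oren together hold 20% + 30% = 50% of Anchor, so Oren controls Anchor.
Neither Oren nor any entity Oren controls holds any voting interest in Nordquist.
So before the transaction, Oren does not control Nordquist.
After the purchase, Oren holds 85% of Juniper directly, and Marlow's stake falls to 15%.
Oren holds 85% of Juniper, so Oren controls Juniper.
After the transaction, neither Oren nor any entity Oren controls holds a voting interest in Nordquist, so Oren still does not control it.
No new person acquires control, so the clause is not triggered.

No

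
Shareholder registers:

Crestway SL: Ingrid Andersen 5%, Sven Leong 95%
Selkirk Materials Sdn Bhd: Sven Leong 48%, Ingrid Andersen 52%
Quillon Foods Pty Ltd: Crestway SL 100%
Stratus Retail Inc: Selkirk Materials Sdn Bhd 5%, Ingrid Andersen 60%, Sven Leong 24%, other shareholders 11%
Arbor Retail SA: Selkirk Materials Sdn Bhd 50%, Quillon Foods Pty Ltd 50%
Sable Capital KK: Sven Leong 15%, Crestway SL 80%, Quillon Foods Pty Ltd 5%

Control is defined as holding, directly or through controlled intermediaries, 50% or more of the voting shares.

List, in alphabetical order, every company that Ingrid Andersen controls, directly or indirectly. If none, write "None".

Arbor Retail SA, Selkirk Materials Sdn Bhd, Stratus Retail Inc

Ingrid holds 52% of Selkirk, so Ingrid controls Selkirk.
Selkirk and Ingrid together hold 5% + 60% = 65% of Stratus, so Ingrid controls Stratus.
Selkirk holds 50% of Arbor, so Ingrid controls Arbor.
No other company's threshold is met.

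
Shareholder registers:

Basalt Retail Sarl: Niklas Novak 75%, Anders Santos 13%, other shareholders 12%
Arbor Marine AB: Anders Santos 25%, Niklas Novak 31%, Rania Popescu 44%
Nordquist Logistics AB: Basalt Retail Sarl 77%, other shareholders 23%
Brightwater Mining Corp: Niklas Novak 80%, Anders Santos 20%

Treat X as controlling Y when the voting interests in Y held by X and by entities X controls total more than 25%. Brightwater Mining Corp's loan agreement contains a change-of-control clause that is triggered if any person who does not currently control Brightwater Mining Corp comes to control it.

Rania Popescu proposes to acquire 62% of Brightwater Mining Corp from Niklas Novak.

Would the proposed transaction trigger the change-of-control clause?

Yes

The purchase adds only to Rania's holdings (Niklas's stake shrinks), so Rania is the only person who could newly come to control Brightwater.
Rania holds 44% of Arbor, so Rania controls Arbor.
Neither Rania nor any entity Rania controls holds any voting interest in Brightwater.
So before the transaction, Rania does not control Brightwater.
After the purchase, Rania holds 62% of Brightwater directly, and Niklas's stake falls to 18%.
Rania holds 62% of Brightwater, so Rania controls Brightwater.
Rania did not control Brightwater before and does after, so the clause is triggered.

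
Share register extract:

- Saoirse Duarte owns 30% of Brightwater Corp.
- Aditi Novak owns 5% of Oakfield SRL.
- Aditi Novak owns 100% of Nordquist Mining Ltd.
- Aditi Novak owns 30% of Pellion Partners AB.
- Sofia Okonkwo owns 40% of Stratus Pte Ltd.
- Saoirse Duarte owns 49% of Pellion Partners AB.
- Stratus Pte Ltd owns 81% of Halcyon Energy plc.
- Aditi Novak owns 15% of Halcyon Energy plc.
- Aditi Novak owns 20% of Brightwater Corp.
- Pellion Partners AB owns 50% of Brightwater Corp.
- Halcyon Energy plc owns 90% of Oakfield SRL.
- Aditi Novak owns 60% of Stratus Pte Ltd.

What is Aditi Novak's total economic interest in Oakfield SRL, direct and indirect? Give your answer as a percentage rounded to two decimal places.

Aditi reaches Oakfield along 3 paths.
Via Halcyon: 15% × 90% = 13.5%.
Via Stratus → Halcyon: 60% × 81% × 90% = 43.74%.
Direct stake: 5% = 5%.
Total: 13.5% + 43.74% + 5% = 62.24%.

62.24%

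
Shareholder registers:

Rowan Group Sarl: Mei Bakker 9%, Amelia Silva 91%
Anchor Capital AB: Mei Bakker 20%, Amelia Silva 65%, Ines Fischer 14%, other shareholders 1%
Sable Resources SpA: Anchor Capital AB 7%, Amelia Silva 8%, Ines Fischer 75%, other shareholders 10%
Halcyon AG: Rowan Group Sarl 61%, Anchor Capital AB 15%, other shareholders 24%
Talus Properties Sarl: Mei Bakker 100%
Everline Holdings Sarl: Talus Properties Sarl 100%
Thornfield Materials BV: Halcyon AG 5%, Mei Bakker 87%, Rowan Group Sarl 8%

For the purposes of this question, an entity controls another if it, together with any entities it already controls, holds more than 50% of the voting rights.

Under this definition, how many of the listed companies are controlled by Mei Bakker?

3

Mei holds 100% of Talus, so Mei controls Talus.
Talus holds 100% of Everline, so Mei controls Everline.
Mei holds 87% of Thornfield, so Mei controls Thornfield.
No other company's threshold is met.
Mei controls 3 companies.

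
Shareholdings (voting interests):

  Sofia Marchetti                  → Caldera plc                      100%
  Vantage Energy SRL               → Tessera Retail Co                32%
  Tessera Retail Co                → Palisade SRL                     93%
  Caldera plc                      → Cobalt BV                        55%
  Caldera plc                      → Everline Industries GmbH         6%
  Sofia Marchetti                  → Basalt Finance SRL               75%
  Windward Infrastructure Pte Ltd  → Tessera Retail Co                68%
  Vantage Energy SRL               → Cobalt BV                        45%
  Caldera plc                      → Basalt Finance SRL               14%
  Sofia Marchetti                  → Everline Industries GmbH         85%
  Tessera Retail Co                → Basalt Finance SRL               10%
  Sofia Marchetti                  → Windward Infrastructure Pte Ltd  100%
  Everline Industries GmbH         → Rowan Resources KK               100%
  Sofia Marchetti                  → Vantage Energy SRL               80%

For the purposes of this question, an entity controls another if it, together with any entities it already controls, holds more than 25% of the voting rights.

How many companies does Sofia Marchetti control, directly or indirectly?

Sofia holds 80% of Vantage, so Sofia controls Vantage.
Sofia holds 100% of Caldera, so Sofia controls Caldera.
Sofia holds 100% of Windward, so Sofia controls Windward.
Vantage and Windward together hold 32% + 68% = 100% of Tessera, so Sofia controls Tessera.
Sofia and Caldera together hold 85% + 6% = 91% of Everline, so Sofia controls Everline.
Caldera and Vantage together hold 55% + 45% = 100% of Cobalt, so Sofia controls Cobalt.
Everline holds 100% of Rowan, so Sofia controls Rowan.
Sofia and Caldera and Tessera together hold 75% + 14% + 10% = 99% of Basalt, so Sofia controls Basalt.
Tessera holds 93% of Palisade, so Sofia controls Palisade.
Sofia controls 9 companies.

9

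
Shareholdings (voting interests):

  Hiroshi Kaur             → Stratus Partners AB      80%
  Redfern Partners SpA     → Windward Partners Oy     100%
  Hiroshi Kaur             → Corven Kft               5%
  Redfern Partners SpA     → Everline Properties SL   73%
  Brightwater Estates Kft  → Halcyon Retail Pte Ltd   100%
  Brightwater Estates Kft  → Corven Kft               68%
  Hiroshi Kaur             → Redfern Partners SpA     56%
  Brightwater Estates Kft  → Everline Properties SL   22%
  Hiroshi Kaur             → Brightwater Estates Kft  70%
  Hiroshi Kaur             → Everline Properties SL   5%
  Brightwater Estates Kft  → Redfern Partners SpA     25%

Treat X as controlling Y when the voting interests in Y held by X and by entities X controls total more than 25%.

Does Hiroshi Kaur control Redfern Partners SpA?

Yes

Hiroshi holds 70% of Brightwater, so Hiroshi controls Brightwater.
Hiroshi and Brightwater together hold 56% + 25% = 81% of Redfern, so Hiroshi controls Redfern.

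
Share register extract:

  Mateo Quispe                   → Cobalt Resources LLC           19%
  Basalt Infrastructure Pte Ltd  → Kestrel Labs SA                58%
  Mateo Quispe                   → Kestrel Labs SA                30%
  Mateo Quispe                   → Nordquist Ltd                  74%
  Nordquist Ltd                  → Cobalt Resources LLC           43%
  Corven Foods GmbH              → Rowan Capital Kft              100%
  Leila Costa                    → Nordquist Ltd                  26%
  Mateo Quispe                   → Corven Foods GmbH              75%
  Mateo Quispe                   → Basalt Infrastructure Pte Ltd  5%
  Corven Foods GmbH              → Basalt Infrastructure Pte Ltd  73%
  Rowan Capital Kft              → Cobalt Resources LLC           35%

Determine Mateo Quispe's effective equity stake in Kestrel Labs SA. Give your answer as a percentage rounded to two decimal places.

64.66%

Mateo reaches Kestrel along 3 paths.
Direct stake: 30% = 30%.
Via Basalt: 5% × 58% = 2.9%.
Via Corven → Basalt: 75% × 73% × 58% = 31.755%.
Total: 30% + 2.9% + 31.755% = 64.655%.
Rounded: 64.66%.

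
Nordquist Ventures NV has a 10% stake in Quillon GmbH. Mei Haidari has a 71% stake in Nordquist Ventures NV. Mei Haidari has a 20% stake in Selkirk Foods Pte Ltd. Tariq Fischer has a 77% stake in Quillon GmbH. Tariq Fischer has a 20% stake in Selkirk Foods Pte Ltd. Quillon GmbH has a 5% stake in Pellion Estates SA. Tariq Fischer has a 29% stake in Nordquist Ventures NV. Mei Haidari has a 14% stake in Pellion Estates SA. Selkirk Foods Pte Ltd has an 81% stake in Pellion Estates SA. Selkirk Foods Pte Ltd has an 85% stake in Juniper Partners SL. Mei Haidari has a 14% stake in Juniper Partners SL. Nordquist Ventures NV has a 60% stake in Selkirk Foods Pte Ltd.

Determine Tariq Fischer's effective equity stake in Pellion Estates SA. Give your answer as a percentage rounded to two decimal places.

34.29%

Tariq reaches Pellion along 4 paths.
Via Nordquist → Quillon: 29% × 10% × 5% = 0.145%.
Via Quillon: 77% × 5% = 3.85%.
Via Selkirk: 20% × 81% = 16.2%.
Via Nordquist → Selkirk: 29% × 60% × 81% = 14.094%.
Total: 0.145% + 3.85% + 16.2% + 14.094% = 34.289%.
Rounded: 34.29%.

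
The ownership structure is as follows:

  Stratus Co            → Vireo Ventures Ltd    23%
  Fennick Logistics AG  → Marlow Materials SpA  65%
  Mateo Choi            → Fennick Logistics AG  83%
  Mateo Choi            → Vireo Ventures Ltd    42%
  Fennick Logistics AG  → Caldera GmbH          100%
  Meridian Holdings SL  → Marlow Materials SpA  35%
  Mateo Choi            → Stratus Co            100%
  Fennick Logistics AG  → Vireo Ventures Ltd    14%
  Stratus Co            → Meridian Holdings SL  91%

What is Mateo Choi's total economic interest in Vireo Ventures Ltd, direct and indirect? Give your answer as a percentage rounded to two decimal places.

Mateo reaches Vireo along 3 paths.
Via Fennick: 83% × 14% = 11.62%.
Direct stake: 42% = 42%.
Via Stratus: 100% × 23% = 23%.
Total: 11.62% + 42% + 23% = 76.62%.

76.62%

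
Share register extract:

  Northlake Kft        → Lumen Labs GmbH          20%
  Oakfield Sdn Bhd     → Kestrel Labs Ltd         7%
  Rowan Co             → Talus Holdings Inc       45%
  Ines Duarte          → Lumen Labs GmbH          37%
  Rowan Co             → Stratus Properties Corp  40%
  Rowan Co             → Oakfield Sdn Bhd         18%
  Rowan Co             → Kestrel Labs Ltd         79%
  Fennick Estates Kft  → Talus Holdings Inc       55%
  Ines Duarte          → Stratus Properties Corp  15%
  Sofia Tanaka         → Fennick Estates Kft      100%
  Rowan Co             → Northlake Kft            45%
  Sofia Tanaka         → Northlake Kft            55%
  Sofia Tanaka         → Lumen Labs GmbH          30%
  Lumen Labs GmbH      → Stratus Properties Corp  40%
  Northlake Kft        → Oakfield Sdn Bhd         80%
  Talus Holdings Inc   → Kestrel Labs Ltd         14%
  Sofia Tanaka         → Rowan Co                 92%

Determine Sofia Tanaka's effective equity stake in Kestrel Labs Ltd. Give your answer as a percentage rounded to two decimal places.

Sofia reaches Kestrel along 6 paths.
Via Fennick → Talus: 100% × 55% × 14% = 7.7%.
Via Rowan → Talus: 92% × 45% × 14% = 5.796%.
Via Rowan: 92% × 79% = 72.68%.
Via Rowan → Oakfield: 92% × 18% × 7% = 1.1592%.
Via Northlake → Oakfield: 55% × 80% × 7% = 3.08%.
Via Rowan → Northlake → Oakfield: 92% × 45% × 80% × 7% = 2.3184%.
Total: 7.7% + 5.796% + 72.68% + 1.1592% + 3.08% + 2.3184% = 92.7336%.
Rounded: 92.73%.

92.73%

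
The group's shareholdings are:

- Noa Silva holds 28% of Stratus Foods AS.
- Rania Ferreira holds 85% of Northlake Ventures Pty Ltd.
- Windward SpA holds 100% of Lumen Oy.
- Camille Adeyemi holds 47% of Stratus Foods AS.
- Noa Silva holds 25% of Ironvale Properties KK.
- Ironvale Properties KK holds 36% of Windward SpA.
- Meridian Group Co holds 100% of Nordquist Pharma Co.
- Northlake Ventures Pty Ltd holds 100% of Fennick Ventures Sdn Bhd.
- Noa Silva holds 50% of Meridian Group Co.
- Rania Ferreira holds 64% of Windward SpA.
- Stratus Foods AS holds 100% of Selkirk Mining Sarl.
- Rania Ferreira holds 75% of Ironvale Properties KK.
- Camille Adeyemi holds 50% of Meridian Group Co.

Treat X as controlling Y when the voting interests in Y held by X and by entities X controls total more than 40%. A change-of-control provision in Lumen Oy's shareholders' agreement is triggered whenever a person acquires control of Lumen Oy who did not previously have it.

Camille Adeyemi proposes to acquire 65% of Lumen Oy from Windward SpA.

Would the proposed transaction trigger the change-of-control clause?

Yes

The purchase adds only to Camille's holdings (Windward's stake shrinks), so Camille is the only person who could newly come to control Lumen.
Camille holds 47% of Stratus, so Camille controls Stratus.
Stratus holds 100% of Selkirk, so Camille controls Selkirk.
Camille holds 50% of Meridian, so Camille controls Meridian.
Meridian holds 100% of Nordquist, so Camille controls Nordquist.
Neither Camille nor any entity Camille controls holds any voting interest in Lumen.
So before the transaction, Camille does not control Lumen.
After the purchase, Camille holds 65% of Lumen directly, and Windward's stake falls to 35%.
Camille holds 65% of Lumen, so Camille controls Lumen.
Camille did not control Lumen before and does after, so the clause is triggered.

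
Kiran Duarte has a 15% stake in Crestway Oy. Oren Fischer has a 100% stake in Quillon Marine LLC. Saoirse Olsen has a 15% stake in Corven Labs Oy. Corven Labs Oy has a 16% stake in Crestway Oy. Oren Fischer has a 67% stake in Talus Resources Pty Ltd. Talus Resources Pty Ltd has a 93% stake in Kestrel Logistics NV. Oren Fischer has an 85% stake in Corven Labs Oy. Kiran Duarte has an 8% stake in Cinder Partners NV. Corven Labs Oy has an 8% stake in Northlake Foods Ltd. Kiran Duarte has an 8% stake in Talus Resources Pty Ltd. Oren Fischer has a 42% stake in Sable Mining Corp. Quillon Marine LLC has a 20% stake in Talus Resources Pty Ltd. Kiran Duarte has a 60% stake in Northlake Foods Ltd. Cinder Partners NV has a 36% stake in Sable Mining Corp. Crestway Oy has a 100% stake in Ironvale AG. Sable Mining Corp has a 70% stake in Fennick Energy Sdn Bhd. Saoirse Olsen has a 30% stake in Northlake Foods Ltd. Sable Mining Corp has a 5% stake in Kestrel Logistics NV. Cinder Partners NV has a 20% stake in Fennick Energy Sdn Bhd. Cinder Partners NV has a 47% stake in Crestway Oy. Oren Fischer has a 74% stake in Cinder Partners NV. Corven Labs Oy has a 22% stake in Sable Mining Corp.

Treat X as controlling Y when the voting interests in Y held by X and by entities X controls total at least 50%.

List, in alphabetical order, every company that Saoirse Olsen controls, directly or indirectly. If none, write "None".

None

Saoirse's largest direct stake is 30% in Northlake, which does not meet the threshold.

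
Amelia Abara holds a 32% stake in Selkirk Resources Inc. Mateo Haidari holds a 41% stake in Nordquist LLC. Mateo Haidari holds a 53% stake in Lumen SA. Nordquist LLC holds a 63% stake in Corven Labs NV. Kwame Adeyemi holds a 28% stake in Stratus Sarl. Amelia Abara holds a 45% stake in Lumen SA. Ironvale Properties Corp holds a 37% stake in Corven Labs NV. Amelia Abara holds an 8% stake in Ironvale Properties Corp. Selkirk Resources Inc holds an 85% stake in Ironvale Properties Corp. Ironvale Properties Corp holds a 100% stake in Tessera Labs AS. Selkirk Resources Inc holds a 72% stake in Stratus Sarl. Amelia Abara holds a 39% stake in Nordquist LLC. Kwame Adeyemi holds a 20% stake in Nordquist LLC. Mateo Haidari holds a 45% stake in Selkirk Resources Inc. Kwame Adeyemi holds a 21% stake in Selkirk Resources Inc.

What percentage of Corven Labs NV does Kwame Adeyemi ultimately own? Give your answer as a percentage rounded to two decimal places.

19.20%

Kwame reaches Corven along 2 paths.
Via Nordquist: 20% × 63% = 12.6%.
Via Selkirk → Ironvale: 21% × 85% × 37% = 6.6045%.
Total: 12.6% + 6.6045% = 19.2045%.
Rounded: 19.20%.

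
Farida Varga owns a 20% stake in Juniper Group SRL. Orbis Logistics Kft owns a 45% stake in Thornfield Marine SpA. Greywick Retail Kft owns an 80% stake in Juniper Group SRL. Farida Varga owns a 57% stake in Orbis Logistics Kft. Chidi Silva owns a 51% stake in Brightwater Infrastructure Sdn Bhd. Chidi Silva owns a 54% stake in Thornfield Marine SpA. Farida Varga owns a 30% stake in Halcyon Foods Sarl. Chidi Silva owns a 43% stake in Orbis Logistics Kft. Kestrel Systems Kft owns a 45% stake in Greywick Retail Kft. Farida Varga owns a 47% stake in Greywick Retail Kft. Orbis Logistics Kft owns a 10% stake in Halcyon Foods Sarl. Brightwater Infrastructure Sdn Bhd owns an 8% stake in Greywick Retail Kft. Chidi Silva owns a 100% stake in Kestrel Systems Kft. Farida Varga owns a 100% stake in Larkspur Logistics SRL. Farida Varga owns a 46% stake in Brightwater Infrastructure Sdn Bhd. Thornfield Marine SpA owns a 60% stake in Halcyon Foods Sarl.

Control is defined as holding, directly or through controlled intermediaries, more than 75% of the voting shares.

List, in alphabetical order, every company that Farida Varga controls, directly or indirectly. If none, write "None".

Farida holds 100% of Larkspur, so Farida controls Larkspur.
No other company's threshold is met.

Larkspur Logistics SRL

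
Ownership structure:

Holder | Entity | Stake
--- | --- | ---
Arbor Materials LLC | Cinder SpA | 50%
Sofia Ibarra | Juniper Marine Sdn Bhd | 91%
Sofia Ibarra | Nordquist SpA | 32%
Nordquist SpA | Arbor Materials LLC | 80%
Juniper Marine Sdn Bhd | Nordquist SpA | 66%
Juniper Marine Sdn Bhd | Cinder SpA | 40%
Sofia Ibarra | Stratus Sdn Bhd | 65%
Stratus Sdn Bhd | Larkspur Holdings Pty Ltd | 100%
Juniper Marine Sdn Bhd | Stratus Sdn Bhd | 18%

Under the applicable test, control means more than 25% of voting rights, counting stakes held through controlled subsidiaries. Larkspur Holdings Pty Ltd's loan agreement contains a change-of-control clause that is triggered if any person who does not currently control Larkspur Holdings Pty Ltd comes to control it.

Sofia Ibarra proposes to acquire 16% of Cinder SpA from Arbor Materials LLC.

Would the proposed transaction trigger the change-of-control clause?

The purchase adds only to Sofia's holdings (Arbor's stake shrinks), so Sofia is the only person who could newly come to control Larkspur.
Sofia holds 91% of Juniper, so Sofia controls Juniper.
Juniper and Sofia together hold 18% + 65% = 83% of Stratus, so Sofia controls Stratus.
Stratus holds 100% of Larkspur, so Sofia controls Larkspur.
So Sofia already controls Larkspur before the transaction.
After the purchase, Sofia holds 16% of Cinder directly, and Arbor's stake falls to 34%.
Sofia controlled Larkspur already, so this is not a new person acquiring control; every other person's position is unchanged or reduced.
No new person acquires control, so the clause is not triggered.

No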